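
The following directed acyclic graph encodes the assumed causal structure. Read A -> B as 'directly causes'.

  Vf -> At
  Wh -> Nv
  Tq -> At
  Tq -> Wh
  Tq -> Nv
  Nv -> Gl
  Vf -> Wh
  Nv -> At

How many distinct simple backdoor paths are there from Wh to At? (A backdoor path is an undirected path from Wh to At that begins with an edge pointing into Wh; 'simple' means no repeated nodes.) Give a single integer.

3

A backdoor path from Wh to At is any simple undirected path whose first edge points into Wh (i.e. leaves Wh via a parent).
Parents of Wh: {Tq, Vf}.
Enumerating:
  P1: Wh <- Vf -> At
  P2: Wh <- Tq -> Nv -> At
  P3: Wh <- Tq -> At
That exhausts the simple backdoor paths. Count: 3.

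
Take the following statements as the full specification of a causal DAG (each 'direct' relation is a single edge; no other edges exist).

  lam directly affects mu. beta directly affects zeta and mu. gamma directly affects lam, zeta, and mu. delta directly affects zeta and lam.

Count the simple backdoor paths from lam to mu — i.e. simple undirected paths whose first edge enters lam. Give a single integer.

4

A backdoor path from lam to mu is any simple undirected path whose first edge points into lam (i.e. leaves lam via a parent).
Parents of lam: {delta, gamma}.
Enumerating:
  P1: lam <- gamma -> zeta <- beta -> mu
  P2: lam <- gamma -> mu
  P3: lam <- delta -> zeta <- gamma -> mu
  P4: lam <- delta -> zeta <- beta -> mu
That exhausts the simple backdoor paths. Count: 4.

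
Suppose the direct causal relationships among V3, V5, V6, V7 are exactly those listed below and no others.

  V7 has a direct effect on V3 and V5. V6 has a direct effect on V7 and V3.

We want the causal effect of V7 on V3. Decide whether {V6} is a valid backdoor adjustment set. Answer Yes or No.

Yes

Backdoor paths from V7 to V3 (paths whose first edge points into V7):
  P1: V7 <- V6 -> V3
Condition 1 (no descendant of V7 in the set): holds — descendants of V7 are {V3, V5}; none are in {V6}.
Condition 2 (every backdoor path blocked by {V6}):
  P1: blocked at fork node V6 ∈ conditioning set.
{V6} satisfies the backdoor criterion.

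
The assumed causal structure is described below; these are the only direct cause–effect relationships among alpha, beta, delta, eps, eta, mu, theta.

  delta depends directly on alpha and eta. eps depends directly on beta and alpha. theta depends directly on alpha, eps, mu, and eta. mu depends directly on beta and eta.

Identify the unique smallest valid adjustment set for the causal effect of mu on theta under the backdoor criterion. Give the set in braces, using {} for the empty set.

{beta, eta}

Variables eligible for adjustment (non-descendants of mu, excluding mu and theta): {alpha, beta, delta, eps, eta}.
Backdoor paths from mu to theta:
  P1: mu <- beta -> eps <- alpha -> delta <- eta -> theta
  P2: mu <- beta -> eps <- alpha -> theta
  P3: mu <- beta -> eps -> theta
  P4: mu <- eta -> delta <- alpha -> eps -> theta
  P5: mu <- eta -> delta <- alpha -> theta
  P6: mu <- eta -> theta
The empty set is not sufficient: P3 (mu <- beta -> eps -> theta) has no collider blocking it and no conditioned non-collider, so it is open.
Try {beta, eta}:
  P1: blocked at fork node beta ∈ conditioning set.
  P2: blocked at fork node beta ∈ conditioning set.
  P3: blocked at fork node beta ∈ conditioning set.
  P4: blocked at fork node eta ∈ conditioning set.
  P5: blocked at fork node eta ∈ conditioning set.
  P6: blocked at fork node eta ∈ conditioning set.
{beta, eta} contains no descendant of mu and blocks every backdoor path.
Every element of {beta, eta} is needed (dropping beta leaves P3 open; dropping eta leaves P6 open), so no proper subset is valid.
Among all size-2 subsets of the eligible variables, only {beta, eta} blocks every backdoor path, so it is the unique smallest valid adjustment set.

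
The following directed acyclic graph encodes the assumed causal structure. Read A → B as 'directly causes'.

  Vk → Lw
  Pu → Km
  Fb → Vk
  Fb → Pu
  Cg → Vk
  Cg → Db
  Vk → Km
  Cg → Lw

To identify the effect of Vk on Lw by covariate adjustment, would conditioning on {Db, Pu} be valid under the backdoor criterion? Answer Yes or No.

Backdoor paths from Vk to Lw (paths whose first edge points into Vk):
  P1: Vk <- Cg -> Lw
Condition 1 (no descendant of Vk in the set): holds — descendants of Vk are {Km, Lw}; none are in {Db, Pu}.
Condition 2 (every backdoor path blocked by {Db, Pu}):
  P1: open — no interior node is in the conditioning set.
{Db, Pu} does not satisfy the backdoor criterion.

No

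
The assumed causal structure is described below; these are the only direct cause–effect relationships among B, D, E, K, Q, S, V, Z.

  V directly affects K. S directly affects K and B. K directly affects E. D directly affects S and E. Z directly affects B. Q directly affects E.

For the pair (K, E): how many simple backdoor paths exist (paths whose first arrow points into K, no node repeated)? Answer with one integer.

1

A backdoor path from K to E is any simple undirected path whose first edge points into K (i.e. leaves K via a parent).
Parents of K: {S, V}.
Enumerating:
  P1: K <- S <- D -> E
That exhausts the simple backdoor paths. Count: 1.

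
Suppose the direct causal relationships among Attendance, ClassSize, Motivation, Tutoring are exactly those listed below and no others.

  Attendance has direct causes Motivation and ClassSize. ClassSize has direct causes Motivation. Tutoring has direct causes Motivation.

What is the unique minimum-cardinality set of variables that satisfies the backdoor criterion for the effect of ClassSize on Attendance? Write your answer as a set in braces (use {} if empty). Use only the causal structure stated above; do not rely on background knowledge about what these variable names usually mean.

Variables eligible for adjustment (non-descendants of ClassSize, excluding ClassSize and Attendance): {Motivation, Tutoring}.
Backdoor paths from ClassSize to Attendance:
  P1: ClassSize <- Motivation -> Attendance
The empty set is not sufficient: P1 (ClassSize <- Motivation -> Attendance) has no collider blocking it and no conditioned non-collider, so it is open.
Try {Motivation}:
  P1: blocked at fork node Motivation ∈ conditioning set.
{Motivation} contains no descendant of ClassSize and blocks every backdoor path.
No other singleton works — e.g. {Tutoring} leaves P1 open — so {Motivation} is the unique smallest valid adjustment set.

{Motivation}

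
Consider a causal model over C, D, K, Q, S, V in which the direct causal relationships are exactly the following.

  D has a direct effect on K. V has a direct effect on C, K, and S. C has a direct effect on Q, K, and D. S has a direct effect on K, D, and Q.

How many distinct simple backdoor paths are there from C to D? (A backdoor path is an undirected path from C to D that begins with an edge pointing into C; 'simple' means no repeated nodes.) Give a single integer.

A backdoor path from C to D is any simple undirected path whose first edge points into C (i.e. leaves C via a parent).
Parents of C: {V}.
Enumerating:
  P1: C <- V -> S -> D
  P2: C <- V -> S -> K <- D
  P3: C <- V -> K <- S -> D
  P4: C <- V -> K <- D
That exhausts the simple backdoor paths. Count: 4.

4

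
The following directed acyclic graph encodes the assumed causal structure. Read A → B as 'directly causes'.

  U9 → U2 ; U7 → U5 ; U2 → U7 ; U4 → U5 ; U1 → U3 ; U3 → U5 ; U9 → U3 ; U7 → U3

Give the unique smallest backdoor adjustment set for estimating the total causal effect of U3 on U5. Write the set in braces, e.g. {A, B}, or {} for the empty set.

Variables eligible for adjustment (non-descendants of U3, excluding U3 and U5): {U1, U2, U4, U7, U9}.
Backdoor paths from U3 to U5:
  P1: U3 <- U9 -> U2 -> U7 -> U5
  P2: U3 <- U7 -> U5
The empty set is not sufficient: P1 (U3 <- U9 -> U2 -> U7 -> U5) has no collider blocking it and no conditioned non-collider, so it is open.
Try {U7}:
  P1: blocked at chain node U7 ∈ conditioning set.
  P2: blocked at fork node U7 ∈ conditioning set.
{U7} contains no descendant of U3 and blocks every backdoor path.
No other singleton works — e.g. {U1} leaves P1 open — so {U7} is the unique smallest valid adjustment set.

{U7}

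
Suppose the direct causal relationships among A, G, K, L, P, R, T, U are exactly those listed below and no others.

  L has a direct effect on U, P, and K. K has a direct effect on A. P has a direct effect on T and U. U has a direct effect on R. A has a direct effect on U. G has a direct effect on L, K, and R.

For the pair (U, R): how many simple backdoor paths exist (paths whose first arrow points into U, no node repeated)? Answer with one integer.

6

A backdoor path from U to R is any simple undirected path whose first edge points into U (i.e. leaves U via a parent).
Parents of U: {A, L, P}.
Enumerating:
  P1: U <- L <- G -> R
  P2: U <- L -> K <- G -> R
  P3: U <- P <- L <- G -> R
  P4: U <- P <- L -> K <- G -> R
  P5: U <- A <- K <- G -> R
  P6: U <- A <- K <- L <- G -> R
That exhausts the simple backdoor paths. Count: 6.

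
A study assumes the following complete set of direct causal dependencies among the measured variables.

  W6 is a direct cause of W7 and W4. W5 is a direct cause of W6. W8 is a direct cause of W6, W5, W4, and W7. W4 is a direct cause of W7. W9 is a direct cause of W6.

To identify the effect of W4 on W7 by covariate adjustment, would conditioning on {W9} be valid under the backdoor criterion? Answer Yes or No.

No

Backdoor paths from W4 to W7 (paths whose first edge points into W4):
  P1: W4 <- W8 -> W5 -> W6 -> W7
  P2: W4 <- W8 -> W6 -> W7
  P3: W4 <- W8 -> W7
  P4: W4 <- W6 <- W8 -> W7
  P5: W4 <- W6 <- W5 <- W8 -> W7
  P6: W4 <- W6 -> W7
Condition 1 (no descendant of W4 in the set): holds — descendants of W4 are {W7}; none are in {W9}.
Condition 2 (every backdoor path blocked by {W9}):
  P1: open — no interior node is in the conditioning set.
  P2: open — no interior node is in the conditioning set.
  P3: open — no interior node is in the conditioning set.
  P4: open — no interior node is in the conditioning set.
  P5: open — no interior node is in the conditioning set.
  P6: open — no interior node is in the conditioning set.
{W9} does not satisfy the backdoor criterion.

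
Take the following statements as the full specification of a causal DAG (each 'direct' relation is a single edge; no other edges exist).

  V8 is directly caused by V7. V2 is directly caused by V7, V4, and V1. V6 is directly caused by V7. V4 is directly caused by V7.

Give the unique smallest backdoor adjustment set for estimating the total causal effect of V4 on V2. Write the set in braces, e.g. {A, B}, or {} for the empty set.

{V7}

Variables eligible for adjustment (non-descendants of V4, excluding V4 and V2): {V1, V6, V7, V8}.
Backdoor paths from V4 to V2:
  P1: V4 <- V7 -> V2
The empty set is not sufficient: P1 (V4 <- V7 -> V2) has no collider blocking it and no conditioned non-collider, so it is open.
Try {V7}:
  P1: blocked at fork node V7 ∈ conditioning set.
{V7} contains no descendant of V4 and blocks every backdoor path.
No other singleton works — e.g. {V1} leaves P1 open — so {V7} is the unique smallest valid adjustment set.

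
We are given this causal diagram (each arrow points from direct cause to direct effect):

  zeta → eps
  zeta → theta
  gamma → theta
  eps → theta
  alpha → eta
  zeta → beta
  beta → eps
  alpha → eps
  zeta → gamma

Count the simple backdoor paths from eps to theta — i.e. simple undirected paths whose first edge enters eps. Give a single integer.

4

A backdoor path from eps to theta is any simple undirected path whose first edge points into eps (i.e. leaves eps via a parent).
Parents of eps: {alpha, beta, zeta}.
Enumerating:
  P1: eps <- zeta -> gamma -> theta
  P2: eps <- zeta -> theta
  P3: eps <- beta <- zeta -> gamma -> theta
  P4: eps <- beta <- zeta -> theta
That exhausts the simple backdoor paths. Count: 4.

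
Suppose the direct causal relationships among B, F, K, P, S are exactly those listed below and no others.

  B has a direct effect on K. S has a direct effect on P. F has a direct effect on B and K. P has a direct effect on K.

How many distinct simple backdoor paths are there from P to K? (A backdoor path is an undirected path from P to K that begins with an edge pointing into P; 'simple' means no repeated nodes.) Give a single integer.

A backdoor path from P to K is any simple undirected path whose first edge points into P (i.e. leaves P via a parent).
Parents of P: {S}.
No simple path from any parent of P reaches K without revisiting P, so there are no backdoor paths.

0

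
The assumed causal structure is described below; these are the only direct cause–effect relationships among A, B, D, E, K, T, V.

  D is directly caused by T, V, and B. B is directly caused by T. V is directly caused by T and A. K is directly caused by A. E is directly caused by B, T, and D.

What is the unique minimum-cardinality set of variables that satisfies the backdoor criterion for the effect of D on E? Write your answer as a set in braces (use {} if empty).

{B, T}

Variables eligible for adjustment (non-descendants of D, excluding D and E): {A, B, K, T, V}.
Backdoor paths from D to E:
  P1: D <- T -> B -> E
  P2: D <- T -> E
  P3: D <- B <- T -> E
  P4: D <- B -> E
  P5: D <- V <- T -> B -> E
  P6: D <- V <- T -> E
The empty set is not sufficient: P1 (D <- T -> B -> E) has no collider blocking it and no conditioned non-collider, so it is open.
Try {B, T}:
  P1: blocked at fork node T ∈ conditioning set.
  P2: blocked at fork node T ∈ conditioning set.
  P3: blocked at chain node B ∈ conditioning set.
  P4: blocked at fork node B ∈ conditioning set.
  P5: blocked at fork node T ∈ conditioning set.
  P6: blocked at fork node T ∈ conditioning set.
{B, T} contains no descendant of D and blocks every backdoor path.
Every element of {B, T} is needed (dropping B leaves P4 open; dropping T leaves P2 open), so no proper subset is valid.
Among all size-2 subsets of the eligible variables, only {B, T} blocks every backdoor path, so it is the unique smallest valid adjustment set.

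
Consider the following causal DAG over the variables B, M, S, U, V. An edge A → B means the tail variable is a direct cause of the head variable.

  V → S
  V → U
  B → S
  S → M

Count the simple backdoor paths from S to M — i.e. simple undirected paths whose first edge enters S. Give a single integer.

0

A backdoor path from S to M is any simple undirected path whose first edge points into S (i.e. leaves S via a parent).
Parents of S: {B, V}.
No simple path from any parent of S reaches M without revisiting S, so there are no backdoor paths.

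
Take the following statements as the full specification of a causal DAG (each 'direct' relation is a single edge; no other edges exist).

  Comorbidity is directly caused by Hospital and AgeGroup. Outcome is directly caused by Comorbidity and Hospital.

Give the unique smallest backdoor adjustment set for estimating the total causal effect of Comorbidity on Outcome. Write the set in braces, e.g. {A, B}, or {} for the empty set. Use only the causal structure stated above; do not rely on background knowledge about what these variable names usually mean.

{Hospital}

Variables eligible for adjustment (non-descendants of Comorbidity, excluding Comorbidity and Outcome): {AgeGroup, Hospital}.
Backdoor paths from Comorbidity to Outcome:
  P1: Comorbidity <- Hospital -> Outcome
The empty set is not sufficient: P1 (Comorbidity <- Hospital -> Outcome) has no collider blocking it and no conditioned non-collider, so it is open.
Try {Hospital}:
  P1: blocked at fork node Hospital ∈ conditioning set.
{Hospital} contains no descendant of Comorbidity and blocks every backdoor path.
No other singleton works — e.g. {AgeGroup} leaves P1 open — so {Hospital} is the unique smallest valid adjustment set.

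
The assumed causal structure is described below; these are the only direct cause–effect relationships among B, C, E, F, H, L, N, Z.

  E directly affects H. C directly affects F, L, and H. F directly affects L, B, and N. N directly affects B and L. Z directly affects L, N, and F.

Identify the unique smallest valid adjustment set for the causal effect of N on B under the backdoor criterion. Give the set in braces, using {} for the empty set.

Variables eligible for adjustment (non-descendants of N, excluding N and B): {C, E, F, H, Z}.
Backdoor paths from N to B:
  P1: N <- Z -> F -> B
  P2: N <- Z -> L <- C -> F -> B
  P3: N <- Z -> L <- F -> B
  P4: N <- F -> B
The empty set is not sufficient: P1 (N <- Z -> F -> B) has no collider blocking it and no conditioned non-collider, so it is open.
Try {F}:
  P1: blocked at chain node F ∈ conditioning set.
  P2: blocked at collider L (neither it nor any descendant is in the conditioning set).
  P3: blocked at collider L (neither it nor any descendant is in the conditioning set).
  P4: blocked at fork node F ∈ conditioning set.
{F} contains no descendant of N and blocks every backdoor path.
No other singleton works — e.g. {C} leaves P1 open — so {F} is the unique smallest valid adjustment set.

{F}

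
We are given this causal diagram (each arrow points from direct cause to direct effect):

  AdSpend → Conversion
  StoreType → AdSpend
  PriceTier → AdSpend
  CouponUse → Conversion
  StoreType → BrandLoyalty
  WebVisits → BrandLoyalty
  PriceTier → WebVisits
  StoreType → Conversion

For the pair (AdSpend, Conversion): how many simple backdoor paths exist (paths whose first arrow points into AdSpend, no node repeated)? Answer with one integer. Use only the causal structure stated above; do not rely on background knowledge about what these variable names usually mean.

A backdoor path from AdSpend to Conversion is any simple undirected path whose first edge points into AdSpend (i.e. leaves AdSpend via a parent).
Parents of AdSpend: {PriceTier, StoreType}.
Enumerating:
  P1: AdSpend <- PriceTier -> WebVisits -> BrandLoyalty <- StoreType -> Conversion
  P2: AdSpend <- StoreType -> Conversion
That exhausts the simple backdoor paths. Count: 2.

2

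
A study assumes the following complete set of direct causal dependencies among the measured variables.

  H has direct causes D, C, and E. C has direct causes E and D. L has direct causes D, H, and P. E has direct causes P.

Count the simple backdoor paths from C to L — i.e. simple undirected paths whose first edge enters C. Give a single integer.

A backdoor path from C to L is any simple undirected path whose first edge points into C (i.e. leaves C via a parent).
Parents of C: {D, E}.
Enumerating:
  P1: C <- E <- P -> L
  P2: C <- E -> H <- D -> L
  P3: C <- E -> H -> L
  P4: C <- D -> H <- E <- P -> L
  P5: C <- D -> H -> L
  P6: C <- D -> L
That exhausts the simple backdoor paths. Count: 6.

6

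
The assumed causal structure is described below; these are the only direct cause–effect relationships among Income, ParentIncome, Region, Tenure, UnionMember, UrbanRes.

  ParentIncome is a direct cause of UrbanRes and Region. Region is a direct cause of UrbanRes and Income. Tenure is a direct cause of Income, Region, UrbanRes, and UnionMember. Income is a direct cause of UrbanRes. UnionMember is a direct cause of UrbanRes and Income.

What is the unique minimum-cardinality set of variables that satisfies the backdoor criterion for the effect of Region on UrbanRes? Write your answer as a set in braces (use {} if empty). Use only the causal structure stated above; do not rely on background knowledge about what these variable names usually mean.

Variables eligible for adjustment (non-descendants of Region, excluding Region and UrbanRes): {ParentIncome, Tenure, UnionMember}.
Backdoor paths from Region to UrbanRes:
  P1: Region <- Tenure -> UnionMember -> Income -> UrbanRes
  P2: Region <- Tenure -> UnionMember -> UrbanRes
  P3: Region <- Tenure -> Income <- UnionMember -> UrbanRes
  P4: Region <- Tenure -> Income -> UrbanRes
  P5: Region <- Tenure -> UrbanRes
  P6: Region <- ParentIncome -> UrbanRes
The empty set is not sufficient: P1 (Region <- Tenure -> UnionMember -> Income -> UrbanRes) has no collider blocking it and no conditioned non-collider, so it is open.
Try {ParentIncome, Tenure}:
  P1: blocked at fork node Tenure ∈ conditioning set.
  P2: blocked at fork node Tenure ∈ conditioning set.
  P3: blocked at fork node Tenure ∈ conditioning set.
  P4: blocked at fork node Tenure ∈ conditioning set.
  P5: blocked at fork node Tenure ∈ conditioning set.
  P6: blocked at fork node ParentIncome ∈ conditioning set.
{ParentIncome, Tenure} contains no descendant of Region and blocks every backdoor path.
Every element of {ParentIncome, Tenure} is needed (dropping ParentIncome leaves P6 open; dropping Tenure leaves P1 open), so no proper subset is valid.
Among all size-2 subsets of the eligible variables, only {ParentIncome, Tenure} blocks every backdoor path, so it is the unique smallest valid adjustment set.

{ParentIncome, Tenure}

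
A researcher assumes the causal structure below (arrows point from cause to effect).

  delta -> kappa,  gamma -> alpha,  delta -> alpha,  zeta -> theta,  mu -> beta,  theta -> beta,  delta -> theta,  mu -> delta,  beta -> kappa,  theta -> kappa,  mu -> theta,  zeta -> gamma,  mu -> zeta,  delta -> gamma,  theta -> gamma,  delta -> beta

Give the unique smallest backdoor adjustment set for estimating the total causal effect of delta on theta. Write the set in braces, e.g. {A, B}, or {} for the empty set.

Variables eligible for adjustment (non-descendants of delta, excluding delta and theta): {mu, zeta}.
Backdoor paths from delta to theta:
  P1: delta <- mu -> zeta -> theta
  P2: delta <- mu -> zeta -> gamma <- theta
  P3: delta <- mu -> theta
  P4: delta <- mu -> beta <- theta
  P5: delta <- mu -> beta -> kappa <- theta
The empty set is not sufficient: P1 (delta <- mu -> zeta -> theta) has no collider blocking it and no conditioned non-collider, so it is open.
Try {mu}:
  P1: blocked at fork node mu ∈ conditioning set.
  P2: blocked at fork node mu ∈ conditioning set.
  P3: blocked at fork node mu ∈ conditioning set.
  P4: blocked at fork node mu ∈ conditioning set.
  P5: blocked at fork node mu ∈ conditioning set.
{mu} contains no descendant of delta and blocks every backdoor path.
No other singleton works — e.g. {zeta} leaves P3 open — so {mu} is the unique smallest valid adjustment set.

{mu}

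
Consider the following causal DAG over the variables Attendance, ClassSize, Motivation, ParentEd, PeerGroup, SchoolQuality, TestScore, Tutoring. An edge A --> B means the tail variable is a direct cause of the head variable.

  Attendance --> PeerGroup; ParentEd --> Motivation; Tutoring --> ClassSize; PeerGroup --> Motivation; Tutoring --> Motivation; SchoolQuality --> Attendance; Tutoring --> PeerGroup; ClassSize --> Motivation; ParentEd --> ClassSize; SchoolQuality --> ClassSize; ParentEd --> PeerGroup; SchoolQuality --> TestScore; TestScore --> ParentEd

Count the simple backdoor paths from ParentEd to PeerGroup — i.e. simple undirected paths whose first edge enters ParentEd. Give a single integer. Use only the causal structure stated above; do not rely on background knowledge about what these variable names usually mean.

A backdoor path from ParentEd to PeerGroup is any simple undirected path whose first edge points into ParentEd (i.e. leaves ParentEd via a parent).
Parents of ParentEd: {TestScore}.
Enumerating:
  P1: ParentEd <- TestScore <- SchoolQuality -> ClassSize <- Tutoring -> PeerGroup
  P2: ParentEd <- TestScore <- SchoolQuality -> ClassSize <- Tutoring -> Motivation <- PeerGroup
  P3: ParentEd <- TestScore <- SchoolQuality -> ClassSize -> Motivation <- Tutoring -> PeerGroup
  P4: ParentEd <- TestScore <- SchoolQuality -> ClassSize -> Motivation <- PeerGroup
  P5: ParentEd <- TestScore <- SchoolQuality -> Attendance -> PeerGroup
That exhausts the simple backdoor paths. Count: 5.

5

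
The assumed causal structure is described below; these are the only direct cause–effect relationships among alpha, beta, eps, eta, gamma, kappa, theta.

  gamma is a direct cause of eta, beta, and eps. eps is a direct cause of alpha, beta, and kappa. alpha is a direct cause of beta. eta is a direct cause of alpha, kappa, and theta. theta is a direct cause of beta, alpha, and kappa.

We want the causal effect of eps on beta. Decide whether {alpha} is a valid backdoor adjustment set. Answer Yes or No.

No

Backdoor paths from eps to beta (paths whose first edge points into eps):
  P1: eps <- gamma -> eta -> theta -> alpha -> beta
  P2: eps <- gamma -> eta -> theta -> beta
  P3: eps <- gamma -> eta -> kappa <- theta -> alpha -> beta
  P4: eps <- gamma -> eta -> kappa <- theta -> beta
  P5: eps <- gamma -> eta -> alpha <- theta -> beta
  P6: eps <- gamma -> eta -> alpha -> beta
  P7: eps <- gamma -> beta
Condition 1 (no descendant of eps in the set): FAILS — alpha is a descendant of eps.
Condition 2 (every backdoor path blocked by {alpha}):
  P1: blocked at chain node alpha ∈ conditioning set.
  P2: open — no interior node is in the conditioning set.
  P3: blocked at collider kappa (neither it nor any descendant is in the conditioning set).
  P4: blocked at collider kappa (neither it nor any descendant is in the conditioning set).
  P5: open — collider(s) alpha are conditioned on (or have a conditioned descendant) and no non-collider on the path is in the set.
  P6: blocked at chain node alpha ∈ conditioning set.
  P7: open — no interior node is in the conditioning set.
{alpha} does not satisfy the backdoor criterion.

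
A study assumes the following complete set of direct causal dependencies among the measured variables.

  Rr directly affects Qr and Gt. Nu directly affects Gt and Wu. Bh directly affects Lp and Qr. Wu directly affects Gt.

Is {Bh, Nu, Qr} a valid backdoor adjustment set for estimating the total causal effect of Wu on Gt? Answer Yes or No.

Backdoor paths from Wu to Gt (paths whose first edge points into Wu):
  P1: Wu <- Nu -> Gt
Condition 1 (no descendant of Wu in the set): holds — descendants of Wu are {Gt}; none are in {Bh, Nu, Qr}.
Condition 2 (every backdoor path blocked by {Bh, Nu, Qr}):
  P1: blocked at fork node Nu ∈ conditioning set.
{Bh, Nu, Qr} satisfies the backdoor criterion.

Yes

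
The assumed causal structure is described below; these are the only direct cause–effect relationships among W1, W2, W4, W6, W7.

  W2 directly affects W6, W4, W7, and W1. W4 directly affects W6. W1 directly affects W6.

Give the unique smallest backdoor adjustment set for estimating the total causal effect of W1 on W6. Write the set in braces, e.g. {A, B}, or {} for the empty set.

Variables eligible for adjustment (non-descendants of W1, excluding W1 and W6): {W2, W4, W7}.
Backdoor paths from W1 to W6:
  P1: W1 <- W2 -> W4 -> W6
  P2: W1 <- W2 -> W6
The empty set is not sufficient: P1 (W1 <- W2 -> W4 -> W6) has no collider blocking it and no conditioned non-collider, so it is open.
Try {W2}:
  P1: blocked at fork node W2 ∈ conditioning set.
  P2: blocked at fork node W2 ∈ conditioning set.
{W2} contains no descendant of W1 and blocks every backdoor path.
No other singleton works — e.g. {W4} leaves P2 open — so {W2} is the unique smallest valid adjustment set.

{W2}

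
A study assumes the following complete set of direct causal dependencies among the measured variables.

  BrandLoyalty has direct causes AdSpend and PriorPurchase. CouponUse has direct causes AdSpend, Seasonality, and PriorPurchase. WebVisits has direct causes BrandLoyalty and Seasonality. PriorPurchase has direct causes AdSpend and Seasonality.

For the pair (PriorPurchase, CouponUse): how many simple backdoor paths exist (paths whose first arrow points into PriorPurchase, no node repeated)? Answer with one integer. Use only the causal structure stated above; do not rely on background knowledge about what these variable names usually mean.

A backdoor path from PriorPurchase to CouponUse is any simple undirected path whose first edge points into PriorPurchase (i.e. leaves PriorPurchase via a parent).
Parents of PriorPurchase: {AdSpend, Seasonality}.
Enumerating:
  P1: PriorPurchase <- Seasonality -> WebVisits <- BrandLoyalty <- AdSpend -> CouponUse
  P2: PriorPurchase <- Seasonality -> CouponUse
  P3: PriorPurchase <- AdSpend -> BrandLoyalty -> WebVisits <- Seasonality -> CouponUse
  P4: PriorPurchase <- AdSpend -> CouponUse
That exhausts the simple backdoor paths. Count: 4.

4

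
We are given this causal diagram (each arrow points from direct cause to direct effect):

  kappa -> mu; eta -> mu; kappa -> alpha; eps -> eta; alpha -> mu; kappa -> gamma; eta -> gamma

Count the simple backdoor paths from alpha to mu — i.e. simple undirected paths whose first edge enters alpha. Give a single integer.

2

A backdoor path from alpha to mu is any simple undirected path whose first edge points into alpha (i.e. leaves alpha via a parent).
Parents of alpha: {kappa}.
Enumerating:
  P1: alpha <- kappa -> gamma <- eta -> mu
  P2: alpha <- kappa -> mu
That exhausts the simple backdoor paths. Count: 2.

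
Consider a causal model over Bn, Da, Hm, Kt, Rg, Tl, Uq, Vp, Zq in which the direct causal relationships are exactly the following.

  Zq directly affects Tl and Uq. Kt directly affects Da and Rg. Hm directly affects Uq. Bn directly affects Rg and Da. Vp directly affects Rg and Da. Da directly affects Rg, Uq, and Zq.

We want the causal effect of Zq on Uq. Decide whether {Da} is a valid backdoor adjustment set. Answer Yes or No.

Backdoor paths from Zq to Uq (paths whose first edge points into Zq):
  P1: Zq <- Da -> Uq
Condition 1 (no descendant of Zq in the set): holds — descendants of Zq are {Tl, Uq}; none are in {Da}.
Condition 2 (every backdoor path blocked by {Da}):
  P1: blocked at fork node Da ∈ conditioning set.
{Da} satisfies the backdoor criterion.

Yes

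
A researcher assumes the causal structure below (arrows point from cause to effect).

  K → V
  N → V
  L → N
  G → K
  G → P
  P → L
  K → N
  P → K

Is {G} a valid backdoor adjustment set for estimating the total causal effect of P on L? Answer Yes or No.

Yes

Backdoor paths from P to L (paths whose first edge points into P):
  P1: P <- G -> K -> N <- L
  P2: P <- G -> K -> V <- N <- L
Condition 1 (no descendant of P in the set): holds — descendants of P are {K, L, N, V}; none are in {G}.
Condition 2 (every backdoor path blocked by {G}):
  P1: blocked at fork node G ∈ conditioning set.
  P2: blocked at fork node G ∈ conditioning set.
{G} satisfies the backdoor criterion.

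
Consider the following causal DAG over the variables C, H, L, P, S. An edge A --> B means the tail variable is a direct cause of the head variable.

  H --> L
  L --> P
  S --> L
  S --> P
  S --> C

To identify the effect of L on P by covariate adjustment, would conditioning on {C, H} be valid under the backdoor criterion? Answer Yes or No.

No

Backdoor paths from L to P (paths whose first edge points into L):
  P1: L <- S -> P
Condition 1 (no descendant of L in the set): holds — descendants of L are {P}; none are in {C, H}.
Condition 2 (every backdoor path blocked by {C, H}):
  P1: open — no interior node is in the conditioning set.
{C, H} does not satisfy the backdoor criterion.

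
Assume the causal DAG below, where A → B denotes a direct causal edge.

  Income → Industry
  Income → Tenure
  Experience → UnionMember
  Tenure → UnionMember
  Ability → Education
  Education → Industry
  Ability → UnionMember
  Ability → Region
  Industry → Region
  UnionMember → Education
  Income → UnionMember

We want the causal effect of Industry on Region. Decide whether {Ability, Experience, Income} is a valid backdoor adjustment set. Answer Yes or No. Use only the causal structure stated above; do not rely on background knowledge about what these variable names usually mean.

Backdoor paths from Industry to Region (paths whose first edge points into Industry):
  P1: Industry <- Income -> Tenure -> UnionMember <- Ability -> Region
  P2: Industry <- Income -> Tenure -> UnionMember -> Education <- Ability -> Region
  P3: Industry <- Income -> UnionMember <- Ability -> Region
  P4: Industry <- Income -> UnionMember -> Education <- Ability -> Region
  P5: Industry <- Education <- Ability -> Region
  P6: Industry <- Education <- UnionMember <- Ability -> Region
Condition 1 (no descendant of Industry in the set): holds — descendants of Industry are {Region}; none are in {Ability, Experience, Income}.
Condition 2 (every backdoor path blocked by {Ability, Experience, Income}):
  P1: blocked at fork node Income ∈ conditioning set.
  P2: blocked at fork node Income ∈ conditioning set.
  P3: blocked at fork node Income ∈ conditioning set.
  P4: blocked at fork node Income ∈ conditioning set.
  P5: blocked at fork node Ability ∈ conditioning set.
  P6: blocked at fork node Ability ∈ conditioning set.
{Ability, Experience, Income} satisfies the backdoor criterion.

Yes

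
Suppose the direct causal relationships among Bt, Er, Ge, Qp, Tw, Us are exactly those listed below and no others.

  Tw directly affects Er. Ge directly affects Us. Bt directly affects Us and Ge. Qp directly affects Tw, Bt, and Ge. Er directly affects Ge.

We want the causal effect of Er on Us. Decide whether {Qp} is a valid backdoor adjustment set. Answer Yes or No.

Backdoor paths from Er to Us (paths whose first edge points into Er):
  P1: Er <- Tw <- Qp -> Bt -> Ge -> Us
  P2: Er <- Tw <- Qp -> Bt -> Us
  P3: Er <- Tw <- Qp -> Ge <- Bt -> Us
  P4: Er <- Tw <- Qp -> Ge -> Us
Condition 1 (no descendant of Er in the set): holds — descendants of Er are {Ge, Us}; none are in {Qp}.
Condition 2 (every backdoor path blocked by {Qp}):
  P1: blocked at fork node Qp ∈ conditioning set.
  P2: blocked at fork node Qp ∈ conditioning set.
  P3: blocked at fork node Qp ∈ conditioning set.
  P4: blocked at fork node Qp ∈ conditioning set.
{Qp} satisfies the backdoor criterion.

Yes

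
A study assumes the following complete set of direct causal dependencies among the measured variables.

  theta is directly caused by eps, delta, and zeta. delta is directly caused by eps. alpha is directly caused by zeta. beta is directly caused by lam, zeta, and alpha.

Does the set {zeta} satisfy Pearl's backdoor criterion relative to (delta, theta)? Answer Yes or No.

Backdoor paths from delta to theta (paths whose first edge points into delta):
  P1: delta <- eps -> theta
Condition 1 (no descendant of delta in the set): holds — descendants of delta are {theta}; none are in {zeta}.
Condition 2 (every backdoor path blocked by {zeta}):
  P1: open — no interior node is in the conditioning set.
{zeta} does not satisfy the backdoor criterion.

No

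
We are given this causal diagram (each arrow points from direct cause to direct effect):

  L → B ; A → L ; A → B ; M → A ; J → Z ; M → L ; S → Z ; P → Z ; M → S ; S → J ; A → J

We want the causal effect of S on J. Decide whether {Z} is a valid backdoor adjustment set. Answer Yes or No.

Backdoor paths from S to J (paths whose first edge points into S):
  P1: S <- M -> A -> J
  P2: S <- M -> L <- A -> J
  P3: S <- M -> L -> B <- A -> J
Condition 1 (no descendant of S in the set): FAILS — Z is a descendant of S.
Condition 2 (every backdoor path blocked by {Z}):
  P1: open — no interior node is in the conditioning set.
  P2: blocked at collider L (neither it nor any descendant is in the conditioning set).
  P3: blocked at collider B (neither it nor any descendant is in the conditioning set).
{Z} does not satisfy the backdoor criterion.

No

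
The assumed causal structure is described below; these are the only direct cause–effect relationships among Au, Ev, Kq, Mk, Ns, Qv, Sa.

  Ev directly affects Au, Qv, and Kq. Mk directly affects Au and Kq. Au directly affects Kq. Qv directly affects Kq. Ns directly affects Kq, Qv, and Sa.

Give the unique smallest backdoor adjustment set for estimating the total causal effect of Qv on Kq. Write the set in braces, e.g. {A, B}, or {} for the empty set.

{Ev, Ns}

Variables eligible for adjustment (non-descendants of Qv, excluding Qv and Kq): {Au, Ev, Mk, Ns, Sa}.
Backdoor paths from Qv to Kq:
  P1: Qv <- Ev -> Au <- Mk -> Kq
  P2: Qv <- Ev -> Au -> Kq
  P3: Qv <- Ev -> Kq
  P4: Qv <- Ns -> Kq
The empty set is not sufficient: P2 (Qv <- Ev -> Au -> Kq) has no collider blocking it and no conditioned non-collider, so it is open.
Try {Ev, Ns}:
  P1: blocked at fork node Ev ∈ conditioning set.
  P2: blocked at fork node Ev ∈ conditioning set.
  P3: blocked at fork node Ev ∈ conditioning set.
  P4: blocked at fork node Ns ∈ conditioning set.
{Ev, Ns} contains no descendant of Qv and blocks every backdoor path.
Every element of {Ev, Ns} is needed (dropping Ev leaves P2 open; dropping Ns leaves P4 open), so no proper subset is valid.
Among all size-2 subsets of the eligible variables, only {Ev, Ns} blocks every backdoor path, so it is the unique smallest valid adjustment set.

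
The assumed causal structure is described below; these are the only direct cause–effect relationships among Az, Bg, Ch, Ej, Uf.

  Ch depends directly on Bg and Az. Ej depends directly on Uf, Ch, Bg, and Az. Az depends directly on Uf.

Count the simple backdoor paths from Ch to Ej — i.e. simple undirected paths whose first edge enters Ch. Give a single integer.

A backdoor path from Ch to Ej is any simple undirected path whose first edge points into Ch (i.e. leaves Ch via a parent).
Parents of Ch: {Az, Bg}.
Enumerating:
  P1: Ch <- Az <- Uf -> Ej
  P2: Ch <- Az -> Ej
  P3: Ch <- Bg -> Ej
That exhausts the simple backdoor paths. Count: 3.

3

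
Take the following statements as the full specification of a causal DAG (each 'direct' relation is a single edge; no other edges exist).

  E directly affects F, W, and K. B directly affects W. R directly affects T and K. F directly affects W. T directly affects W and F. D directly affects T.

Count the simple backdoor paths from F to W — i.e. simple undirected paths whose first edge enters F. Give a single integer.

A backdoor path from F to W is any simple undirected path whose first edge points into F (i.e. leaves F via a parent).
Parents of F: {E, T}.
Enumerating:
  P1: F <- E -> K <- R -> T -> W
  P2: F <- E -> W
  P3: F <- T <- R -> K <- E -> W
  P4: F <- T -> W
That exhausts the simple backdoor paths. Count: 4.

4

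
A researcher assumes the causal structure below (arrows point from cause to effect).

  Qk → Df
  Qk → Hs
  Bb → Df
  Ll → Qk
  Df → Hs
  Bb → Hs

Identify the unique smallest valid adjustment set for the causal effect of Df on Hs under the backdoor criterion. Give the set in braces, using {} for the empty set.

Variables eligible for adjustment (non-descendants of Df, excluding Df and Hs): {Bb, Ll, Qk}.
Backdoor paths from Df to Hs:
  P1: Df <- Bb -> Hs
  P2: Df <- Qk -> Hs
The empty set is not sufficient: P1 (Df <- Bb -> Hs) has no collider blocking it and no conditioned non-collider, so it is open.
Try {Bb, Qk}:
  P1: blocked at fork node Bb ∈ conditioning set.
  P2: blocked at fork node Qk ∈ conditioning set.
{Bb, Qk} contains no descendant of Df and blocks every backdoor path.
Every element of {Bb, Qk} is needed (dropping Bb leaves P1 open; dropping Qk leaves P2 open), so no proper subset is valid.
Among all size-2 subsets of the eligible variables, only {Bb, Qk} blocks every backdoor path, so it is the unique smallest valid adjustment set.

{Bb, Qk}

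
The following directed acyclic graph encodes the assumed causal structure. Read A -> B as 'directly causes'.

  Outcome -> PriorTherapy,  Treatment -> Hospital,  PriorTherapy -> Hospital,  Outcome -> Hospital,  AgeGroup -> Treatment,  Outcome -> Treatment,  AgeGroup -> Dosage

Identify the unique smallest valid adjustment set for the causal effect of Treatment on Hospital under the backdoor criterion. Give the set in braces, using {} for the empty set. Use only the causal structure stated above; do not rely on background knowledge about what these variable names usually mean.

Variables eligible for adjustment (non-descendants of Treatment, excluding Treatment and Hospital): {AgeGroup, Dosage, Outcome, PriorTherapy}.
Backdoor paths from Treatment to Hospital:
  P1: Treatment <- Outcome -> PriorTherapy -> Hospital
  P2: Treatment <- Outcome -> Hospital
The empty set is not sufficient: P1 (Treatment <- Outcome -> PriorTherapy -> Hospital) has no collider blocking it and no conditioned non-collider, so it is open.
Try {Outcome}:
  P1: blocked at fork node Outcome ∈ conditioning set.
  P2: blocked at fork node Outcome ∈ conditioning set.
{Outcome} contains no descendant of Treatment and blocks every backdoor path.
No other singleton works — e.g. {PriorTherapy} leaves P2 open — so {Outcome} is the unique smallest valid adjustment set.

{Outcome}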